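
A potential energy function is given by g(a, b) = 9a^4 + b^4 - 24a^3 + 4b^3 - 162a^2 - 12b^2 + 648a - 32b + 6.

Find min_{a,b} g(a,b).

-2083

g(a,b) separates as P(a) + Q(b) + 6, so its minimum is min P + min Q + 6.
P'(a) = 36(a - 3)(a - 2)(a + 3) vanishes at a ∈ {-3, 2, 3}; Q'(b) = 4(b - 2)(b + 1)(b + 4) vanishes at b ∈ {-4, -1, 2}.
Local minima of P (where P''>0): P(-3)=-2025, P(3)=567. Local minima of Q: Q(-4)=-64, Q(2)=-64.
So the global minimum of g is P(-3) + Q(-4) + 6 = -2025 − 64 + 6 = -2083, attained at (-3, -4).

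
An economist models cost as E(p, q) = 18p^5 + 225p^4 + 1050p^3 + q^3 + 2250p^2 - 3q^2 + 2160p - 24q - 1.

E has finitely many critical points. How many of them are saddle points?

4

E separates as a function of p plus a function of q, so ∇E=0 decouples.
∂E/∂p = 90(p + 1)(p + 2)(p + 3)(p + 4) = 0 at p ∈ {-4, -3, -2, -1}; ∂E/∂q = 3(q - 4)(q + 2) = 0 at q ∈ {-2, 4}.
The Hessian is diagonal: diag(E_pp, E_qq). Second derivatives: E_pp(-4)=-540, E_pp(-3)=180, E_pp(-2)=-180, E_pp(-1)=540; E_qq(-2)=-18, E_qq(4)=18.
Saddle points occur where the two diagonal entries have opposite signs: (-4, 4), (-3, -2), (-2, 4), (-1, -2). Count: 4.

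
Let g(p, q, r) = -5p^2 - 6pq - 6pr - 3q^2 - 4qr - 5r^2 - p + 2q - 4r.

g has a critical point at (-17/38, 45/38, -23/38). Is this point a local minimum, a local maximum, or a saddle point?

local maximum

The Hessian is constant: H = [[-10, -6, -6], [-6, -6, -4], [-6, -4, -10]].
Leading principal minors: Δ₁ = -10, Δ₂ = 24, Δ₃ = -152.
The minors alternate sign starting negative (−, +, −), so H is negative definite: a local maximum.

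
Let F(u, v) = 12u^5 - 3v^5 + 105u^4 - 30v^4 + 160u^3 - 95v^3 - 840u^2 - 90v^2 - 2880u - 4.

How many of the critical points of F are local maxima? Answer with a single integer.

F separates as a function of u plus a function of v, so ∇F=0 decouples.
∂F/∂u = 60(u - 2)(u + 2)(u + 3)(u + 4) = 0 at u ∈ {-4, -3, -2, 2}; ∂F/∂v = -15v(v + 1)(v + 3)(v + 4) = 0 at v ∈ {-4, -3, -1, 0}.
The Hessian is diagonal: diag(F_uu, F_vv). Second derivatives: F_uu(-4)=-720, F_uu(-3)=300, F_uu(-2)=-480, F_uu(2)=7200; F_vv(-4)=180, F_vv(-3)=-90, F_vv(-1)=90, F_vv(0)=-180.
Local maxima occur where both diagonal entries negative: (-4, -3), (-4, 0), (-2, -3), (-2, 0). Count: 4.

4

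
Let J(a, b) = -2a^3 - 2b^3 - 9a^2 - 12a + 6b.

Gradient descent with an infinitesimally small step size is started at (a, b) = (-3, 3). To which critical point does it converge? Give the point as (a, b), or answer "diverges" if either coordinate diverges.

diverges

J is separable, so gradient descent decouples: a follows -∂J/∂a, b follows -∂J/∂b.
∂J/∂a = -6(a + 1)(a + 2); at a=-3 this is -12, so a increases.
∂J/∂b = -6(b - 1)(b + 1); at b=3 this is -48, so b increases.
The b-coordinate has no critical point in that direction and runs off to infinity.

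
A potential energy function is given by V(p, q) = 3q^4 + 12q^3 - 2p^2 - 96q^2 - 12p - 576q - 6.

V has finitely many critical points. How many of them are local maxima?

V separates as a function of p plus a function of q, so ∇V=0 decouples.
∂V/∂p = -4(p + 3) = 0 at p ∈ {-3}; ∂V/∂q = 12(q - 4)(q + 3)(q + 4) = 0 at q ∈ {-4, -3, 4}.
The Hessian is diagonal: diag(V_pp, V_qq). Second derivatives: V_pp(-3)=-4; V_qq(-4)=96, V_qq(-3)=-84, V_qq(4)=672.
Local maxima occur where both diagonal entries negative: (-3, -3). Count: 1.

1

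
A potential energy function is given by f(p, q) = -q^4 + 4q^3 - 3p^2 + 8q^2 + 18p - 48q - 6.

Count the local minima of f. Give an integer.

0

f separates as a function of p plus a function of q, so ∇f=0 decouples.
∂f/∂p = -6(p - 3) = 0 at p ∈ {3}; ∂f/∂q = -4(q - 3)(q - 2)(q + 2) = 0 at q ∈ {-2, 2, 3}.
The Hessian is diagonal: diag(f_pp, f_qq). Second derivatives: f_pp(3)=-6; f_qq(-2)=-80, f_qq(2)=16, f_qq(3)=-20.
Local minima occur where both diagonal entries positive: none. Count: 0.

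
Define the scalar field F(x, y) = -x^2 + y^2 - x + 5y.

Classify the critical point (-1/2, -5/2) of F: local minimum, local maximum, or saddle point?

The Hessian of F is constant: H = [[-2, 0], [0, 2]].
det(H) = (-2)·2 − 0² = -4.
Since det(H) < 0, H is indefinite and the critical point is a saddle point.

saddle point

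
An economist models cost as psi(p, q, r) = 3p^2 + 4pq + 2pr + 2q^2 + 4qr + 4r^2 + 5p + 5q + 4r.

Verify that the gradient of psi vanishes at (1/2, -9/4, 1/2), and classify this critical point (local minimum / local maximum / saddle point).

∇psi = (6p + 4q + 2r + 5, 4p + 4q + 4r + 5, 2p + 4q + 8r + 4); substituting (1/2, -9/4, 1/2) gives ∇psi = (0, 0, 0), so (1/2, -9/4, 1/2) is indeed a critical point.
The Hessian is constant: H = [[6, 4, 2], [4, 4, 4], [2, 4, 8]].
Leading principal minors: Δ₁ = 6, Δ₂ = 8, Δ₃ = 16.
All leading minors are positive, so H is positive definite: a local minimum.

local minimum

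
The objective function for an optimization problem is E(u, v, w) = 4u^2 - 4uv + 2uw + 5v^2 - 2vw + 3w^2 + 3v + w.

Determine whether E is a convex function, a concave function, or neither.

E is quadratic, so its Hessian is the constant matrix H = [[8, -4, 2], [-4, 10, -2], [2, -2, 6]].
Leading principal minors: 8, 64, 344.
All positive ⇒ H ≻ 0 ⇒ convex.

convex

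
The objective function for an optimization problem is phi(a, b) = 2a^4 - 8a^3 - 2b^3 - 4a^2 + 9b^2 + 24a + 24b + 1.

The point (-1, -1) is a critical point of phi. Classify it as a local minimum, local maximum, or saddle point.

The mixed partial ∂²phi/∂a∂b is 0, so the Hessian at any point is diag(phi_aa, phi_bb) = diag(8(3a^2 - 6a - 1), 6(-2b + 3)).
At (-1, -1): H = diag(64, 30).
Both eigenvalues are positive, so H is positive definite: a local minimum.

local minimum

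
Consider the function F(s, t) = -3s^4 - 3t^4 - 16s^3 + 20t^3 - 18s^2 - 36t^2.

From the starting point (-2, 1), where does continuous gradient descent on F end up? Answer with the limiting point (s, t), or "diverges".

(-1, 2)

F is separable, so gradient descent decouples: s follows -∂F/∂s, t follows -∂F/∂t.
∂F/∂s = -12s(s + 1)(s + 3); at s=-2 this is -24, so s increases.
∂F/∂t = -12t(t - 3)(t - 2); at t=1 this is -24, so t increases.
s converges to its nearest critical value -1 (a local min of the s-part); t converges to 2. The iterate converges to (-1, 2).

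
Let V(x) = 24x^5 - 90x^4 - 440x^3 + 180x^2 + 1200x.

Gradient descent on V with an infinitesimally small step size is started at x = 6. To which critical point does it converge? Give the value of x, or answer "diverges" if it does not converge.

V'(x) = 120(x - 5)(x - 1)(x + 1)(x + 2), so V'(6) = 33600.
Gradient descent moves in the -V' direction, i.e. x is decreasing.
The nearest critical point in that direction is x = 5, where V'' = 20160 > 0 (a local minimum). The iterate converges there.

5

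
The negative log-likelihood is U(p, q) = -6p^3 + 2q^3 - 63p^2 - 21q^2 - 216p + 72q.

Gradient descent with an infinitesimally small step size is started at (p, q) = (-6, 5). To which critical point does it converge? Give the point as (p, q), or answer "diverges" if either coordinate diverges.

U is separable, so gradient descent decouples: p follows -∂U/∂p, q follows -∂U/∂q.
∂U/∂p = -18(p + 3)(p + 4); at p=-6 this is -108, so p increases.
∂U/∂q = 6(q - 4)(q - 3); at q=5 this is 12, so q decreases.
p converges to its nearest critical value -4 (a local min of the p-part); q converges to 4. The iterate converges to (-4, 4).

(-4, 4)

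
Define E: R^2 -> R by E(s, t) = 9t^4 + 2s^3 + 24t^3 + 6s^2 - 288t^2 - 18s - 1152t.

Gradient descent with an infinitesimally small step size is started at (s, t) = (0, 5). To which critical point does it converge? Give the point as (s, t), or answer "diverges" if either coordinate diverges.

E is separable, so gradient descent decouples: s follows -∂E/∂s, t follows -∂E/∂t.
∂E/∂s = 6(s - 1)(s + 3); at s=0 this is -18, so s increases.
∂E/∂t = 36(t - 4)(t + 2)(t + 4); at t=5 this is 2268, so t decreases.
s converges to its nearest critical value 1 (a local min of the s-part); t converges to 4. The iterate converges to (1, 4).

(1, 4)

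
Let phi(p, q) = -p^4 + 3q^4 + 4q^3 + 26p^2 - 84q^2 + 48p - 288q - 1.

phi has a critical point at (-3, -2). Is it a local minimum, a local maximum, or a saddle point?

local maximum

The mixed partial ∂²phi/∂p∂q is 0, so the Hessian at any point is diag(phi_pp, phi_qq) = diag(4(-3p^2 + 13), 12(3q^2 + 2q - 14)).
At (-3, -2): H = diag(-56, -72).
Both eigenvalues are negative, so H is negative definite: a local maximum.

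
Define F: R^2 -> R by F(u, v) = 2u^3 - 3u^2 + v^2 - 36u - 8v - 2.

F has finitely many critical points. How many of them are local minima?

F separates as a function of u plus a function of v, so ∇F=0 decouples.
∂F/∂u = 6(u - 3)(u + 2) = 0 at u ∈ {-2, 3}; ∂F/∂v = 2(v - 4) = 0 at v ∈ {4}.
The Hessian is diagonal: diag(F_uu, F_vv). Second derivatives: F_uu(-2)=-30, F_uu(3)=30; F_vv(4)=2.
Local minima occur where both diagonal entries positive: (3, 4). Count: 1.

1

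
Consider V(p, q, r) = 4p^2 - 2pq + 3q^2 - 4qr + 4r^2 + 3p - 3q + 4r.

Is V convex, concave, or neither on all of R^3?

convex

V is quadratic, so its Hessian is the constant matrix H = [[8, -2, 0], [-2, 6, -4], [0, -4, 8]].
Leading principal minors: 8, 44, 224.
All positive ⇒ H ≻ 0 ⇒ convex.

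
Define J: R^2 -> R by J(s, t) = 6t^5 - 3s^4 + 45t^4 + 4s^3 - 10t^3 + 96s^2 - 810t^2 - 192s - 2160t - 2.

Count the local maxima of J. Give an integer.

J separates as a function of s plus a function of t, so ∇J=0 decouples.
∂J/∂s = -12(s - 4)(s - 1)(s + 4) = 0 at s ∈ {-4, 1, 4}; ∂J/∂t = 30(t - 3)(t + 2)(t + 3)(t + 4) = 0 at t ∈ {-4, -3, -2, 3}.
The Hessian is diagonal: diag(J_ss, J_tt). Second derivatives: J_ss(-4)=-480, J_ss(1)=180, J_ss(4)=-288; J_tt(-4)=-420, J_tt(-3)=180, J_tt(-2)=-300, J_tt(3)=6300.
Local maxima occur where both diagonal entries negative: (-4, -4), (-4, -2), (4, -4), (4, -2). Count: 4.

4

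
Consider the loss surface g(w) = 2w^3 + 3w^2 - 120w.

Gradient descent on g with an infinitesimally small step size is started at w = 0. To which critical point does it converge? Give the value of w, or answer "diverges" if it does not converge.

g'(w) = 6(w - 4)(w + 5), so g'(0) = -120.
Gradient descent moves in the -g' direction, i.e. w is increasing.
The nearest critical point in that direction is w = 4, where g'' = 54 > 0 (a local minimum). The iterate converges there.

4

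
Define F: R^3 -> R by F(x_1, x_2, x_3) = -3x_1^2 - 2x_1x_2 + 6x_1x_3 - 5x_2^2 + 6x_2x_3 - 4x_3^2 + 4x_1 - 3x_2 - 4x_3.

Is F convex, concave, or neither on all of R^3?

F is quadratic, so its Hessian is the constant matrix H = [[-6, -2, 6], [-2, -10, 6], [6, 6, -8]].
Leading principal minors: -6, 56, -16.
Signs alternate −, +, − ⇒ H ≺ 0 ⇒ concave.

concave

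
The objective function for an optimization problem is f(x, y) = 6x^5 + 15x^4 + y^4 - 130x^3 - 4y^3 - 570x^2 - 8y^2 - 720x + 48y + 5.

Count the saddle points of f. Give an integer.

6

f separates as a function of x plus a function of y, so ∇f=0 decouples.
∂f/∂x = 30(x - 4)(x + 1)(x + 2)(x + 3) = 0 at x ∈ {-3, -2, -1, 4}; ∂f/∂y = 4(y - 3)(y - 2)(y + 2) = 0 at y ∈ {-2, 2, 3}.
The Hessian is diagonal: diag(f_xx, f_yy). Second derivatives: f_xx(-3)=-420, f_xx(-2)=180, f_xx(-1)=-300, f_xx(4)=6300; f_yy(-2)=80, f_yy(2)=-16, f_yy(3)=20.
Saddle points occur where the two diagonal entries have opposite signs: (-3, -2), (-3, 3), (-2, 2), (-1, -2), (-1, 3), (4, 2). Count: 6.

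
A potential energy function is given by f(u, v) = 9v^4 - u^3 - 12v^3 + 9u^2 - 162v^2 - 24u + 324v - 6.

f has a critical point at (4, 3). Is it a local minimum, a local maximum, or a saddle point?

saddle point

The mixed partial ∂²f/∂u∂v is 0, so the Hessian at any point is diag(f_uu, f_vv) = diag(6(-u + 3), 36(3v^2 - 2v - 9)).
At (4, 3): H = diag(-6, 432).
The eigenvalues have opposite signs, so H is indefinite: a saddle point.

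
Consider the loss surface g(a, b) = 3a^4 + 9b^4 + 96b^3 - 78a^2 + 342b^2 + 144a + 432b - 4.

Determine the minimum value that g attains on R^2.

-1237

g(a,b) separates as P(a) + Q(b) − 4, so its minimum is min P + min Q − 4.
P'(a) = 12(a - 3)(a - 1)(a + 4) vanishes at a ∈ {-4, 1, 3}; Q'(b) = 36(b + 1)(b + 3)(b + 4) vanishes at b ∈ {-4, -3, -1}.
Local minima of P (where P''>0): P(-4)=-1056, P(3)=-27. Local minima of Q: Q(-4)=-96, Q(-1)=-177.
So the global minimum of g is P(-4) + Q(-1) − 4 = -1056 − 177 − 4 = -1237, attained at (-4, -1).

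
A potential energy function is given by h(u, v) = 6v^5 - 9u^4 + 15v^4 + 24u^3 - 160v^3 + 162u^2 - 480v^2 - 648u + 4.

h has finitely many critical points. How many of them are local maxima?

h separates as a function of u plus a function of v, so ∇h=0 decouples.
∂h/∂u = -36(u - 3)(u - 2)(u + 3) = 0 at u ∈ {-3, 2, 3}; ∂h/∂v = 30v(v - 4)(v + 2)(v + 4) = 0 at v ∈ {-4, -2, 0, 4}.
The Hessian is diagonal: diag(h_uu, h_vv). Second derivatives: h_uu(-3)=-1080, h_uu(2)=180, h_uu(3)=-216; h_vv(-4)=-1920, h_vv(-2)=720, h_vv(0)=-960, h_vv(4)=5760.
Local maxima occur where both diagonal entries negative: (-3, -4), (-3, 0), (3, -4), (3, 0). Count: 4.

4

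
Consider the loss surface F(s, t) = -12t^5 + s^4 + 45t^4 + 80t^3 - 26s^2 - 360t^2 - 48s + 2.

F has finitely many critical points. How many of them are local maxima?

2

F separates as a function of s plus a function of t, so ∇F=0 decouples.
∂F/∂s = 4(s - 4)(s + 1)(s + 3) = 0 at s ∈ {-3, -1, 4}; ∂F/∂t = -60t(t - 3)(t - 2)(t + 2) = 0 at t ∈ {-2, 0, 2, 3}.
The Hessian is diagonal: diag(F_ss, F_tt). Second derivatives: F_ss(-3)=56, F_ss(-1)=-40, F_ss(4)=140; F_tt(-2)=2400, F_tt(0)=-720, F_tt(2)=480, F_tt(3)=-900.
Local maxima occur where both diagonal entries negative: (-1, 0), (-1, 3). Count: 2.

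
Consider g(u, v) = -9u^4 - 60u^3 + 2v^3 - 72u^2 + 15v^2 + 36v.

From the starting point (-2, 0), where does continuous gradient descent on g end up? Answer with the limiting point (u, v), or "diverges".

(-1, -2)

g is separable, so gradient descent decouples: u follows -∂g/∂u, v follows -∂g/∂v.
∂g/∂u = -36u(u + 1)(u + 4); at u=-2 this is -144, so u increases.
∂g/∂v = 6(v + 2)(v + 3); at v=0 this is 36, so v decreases.
u converges to its nearest critical value -1 (a local min of the u-part); v converges to -2. The iterate converges to (-1, -2).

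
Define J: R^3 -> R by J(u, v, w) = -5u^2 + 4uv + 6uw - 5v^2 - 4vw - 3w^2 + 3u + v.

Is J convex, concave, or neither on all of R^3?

concave

J is quadratic, so its Hessian is the constant matrix H = [[-10, 4, 6], [4, -10, -4], [6, -4, -6]].
Leading principal minors: -10, 84, -176.
Signs alternate −, +, − ⇒ H ≺ 0 ⇒ concave.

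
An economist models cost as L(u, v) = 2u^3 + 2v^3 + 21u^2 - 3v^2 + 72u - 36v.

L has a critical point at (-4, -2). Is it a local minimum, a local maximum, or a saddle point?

The mixed partial ∂²L/∂u∂v is 0, so the Hessian at any point is diag(L_uu, L_vv) = diag(6(2u + 7), 6(2v - 1)).
At (-4, -2): H = diag(-6, -30).
Both eigenvalues are negative, so H is negative definite: a local maximum.

local maximum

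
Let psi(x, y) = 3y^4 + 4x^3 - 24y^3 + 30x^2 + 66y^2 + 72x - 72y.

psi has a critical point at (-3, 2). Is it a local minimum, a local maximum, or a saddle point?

The mixed partial ∂²psi/∂x∂y is 0, so the Hessian at any point is diag(psi_xx, psi_yy) = diag(12(2x + 5), 12(3y^2 - 12y + 11)).
At (-3, 2): H = diag(-12, -12).
Both eigenvalues are negative, so H is negative definite: a local maximum.

local maximum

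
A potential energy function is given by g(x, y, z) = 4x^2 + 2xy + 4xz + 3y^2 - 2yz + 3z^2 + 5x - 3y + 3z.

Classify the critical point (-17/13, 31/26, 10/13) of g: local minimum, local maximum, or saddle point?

The Hessian is constant: H = [[8, 2, 4], [2, 6, -2], [4, -2, 6]].
Leading principal minors: Δ₁ = 8, Δ₂ = 44, Δ₃ = 104.
All leading minors are positive, so H is positive definite: a local minimum.

local minimum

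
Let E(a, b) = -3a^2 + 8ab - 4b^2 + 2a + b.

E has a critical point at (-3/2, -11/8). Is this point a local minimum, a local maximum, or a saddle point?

The Hessian of E is constant: H = [[-6, 8], [8, -8]].
det(H) = (-6)·(-8) − 8² = -16.
Since det(H) < 0, H is indefinite and the critical point is a saddle point.

saddle point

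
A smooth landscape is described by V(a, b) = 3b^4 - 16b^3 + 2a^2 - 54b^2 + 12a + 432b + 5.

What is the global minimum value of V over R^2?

V(a,b) separates as P(a) + Q(b) + 5, so its minimum is min P + min Q + 5.
P'(a) = 4a + 12 vanishes at a ∈ {-3}; Q'(b) = 12(b - 4)(b - 3)(b + 3) vanishes at b ∈ {-3, 3, 4}.
Local minima of P (where P''>0): P(-3)=-18. Local minima of Q: Q(-3)=-1107, Q(4)=608.
So the global minimum of V is P(-3) + Q(-3) + 5 = -18 − 1107 + 5 = -1120, attained at (-3, -3).

-1120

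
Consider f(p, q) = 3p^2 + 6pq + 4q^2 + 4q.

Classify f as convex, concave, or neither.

f is quadratic, so its Hessian is the constant matrix H = [[6, 6], [6, 8]].
det(H) = 12, tr(H) = 14.
det(H) > 0 and tr(H) > 0, so H is positive definite everywhere: convex.

convex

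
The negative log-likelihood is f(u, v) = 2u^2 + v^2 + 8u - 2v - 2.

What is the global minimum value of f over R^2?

-11

f(u,v) separates as P(u) + Q(v) − 2, so its minimum is min P + min Q − 2.
P'(u) = 4u + 8 vanishes at u ∈ {-2}; Q'(v) = 2v - 2 vanishes at v ∈ {1}.
Local minima of P (where P''>0): P(-2)=-8. Local minima of Q: Q(1)=-1.
So the global minimum of f is P(-2) + Q(1) − 2 = -8 − 1 − 2 = -11, attained at (-2, 1).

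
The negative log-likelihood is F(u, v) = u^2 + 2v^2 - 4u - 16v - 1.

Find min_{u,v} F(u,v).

F(u,v) separates as P(u) + Q(v) − 1, so its minimum is min P + min Q − 1.
P'(u) = 2u - 4 vanishes at u ∈ {2}; Q'(v) = 4v - 16 vanishes at v ∈ {4}.
Local minima of P (where P''>0): P(2)=-4. Local minima of Q: Q(4)=-32.
So the global minimum of F is P(2) + Q(4) − 1 = -4 − 32 − 1 = -37, attained at (2, 4).

-37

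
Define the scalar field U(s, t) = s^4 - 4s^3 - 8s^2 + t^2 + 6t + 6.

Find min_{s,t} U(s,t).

U(s,t) separates as P(s) + Q(t) + 6, so its minimum is min P + min Q + 6.
P'(s) = 4s(s - 4)(s + 1) vanishes at s ∈ {-1, 0, 4}; Q'(t) = 2(t + 3) vanishes at t ∈ {-3}.
Local minima of P (where P''>0): P(-1)=-3, P(4)=-128. Local minima of Q: Q(-3)=-9.
So the global minimum of U is P(4) + Q(-3) + 6 = -128 − 9 + 6 = -131, attained at (4, -3).

-131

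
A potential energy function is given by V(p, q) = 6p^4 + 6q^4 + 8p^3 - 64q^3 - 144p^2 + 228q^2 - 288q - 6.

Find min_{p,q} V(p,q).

V(p,q) separates as A(p) + B(q) − 6, so its minimum is min A + min B − 6.
A'(p) = 24p(p - 3)(p + 4) vanishes at p ∈ {-4, 0, 3}; B'(q) = 24(q - 4)(q - 3)(q - 1) vanishes at q ∈ {1, 3, 4}.
Local minima of A (where A''>0): A(-4)=-1280, A(3)=-594. Local minima of B: B(1)=-118, B(4)=-64.
So the global minimum of V is A(-4) + B(1) − 6 = -1280 − 118 − 6 = -1404, attained at (-4, 1).

-1404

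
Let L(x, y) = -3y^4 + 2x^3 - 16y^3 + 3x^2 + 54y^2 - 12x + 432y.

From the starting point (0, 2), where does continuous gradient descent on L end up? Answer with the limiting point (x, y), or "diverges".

(1, -3)

L is separable, so gradient descent decouples: x follows -∂L/∂x, y follows -∂L/∂y.
∂L/∂x = 6(x - 1)(x + 2); at x=0 this is -12, so x increases.
∂L/∂y = -12(y - 3)(y + 3)(y + 4); at y=2 this is 360, so y decreases.
x converges to its nearest critical value 1 (a local min of the x-part); y converges to -3. The iterate converges to (1, -3).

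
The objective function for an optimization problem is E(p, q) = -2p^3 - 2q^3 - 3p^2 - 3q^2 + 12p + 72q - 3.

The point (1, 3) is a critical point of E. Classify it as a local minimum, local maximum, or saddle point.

The mixed partial ∂²E/∂p∂q is 0, so the Hessian at any point is diag(E_pp, E_qq) = diag(-6(2p + 1), -6(2q + 1)).
At (1, 3): H = diag(-18, -42).
Both eigenvalues are negative, so H is negative definite: a local maximum.

local maximum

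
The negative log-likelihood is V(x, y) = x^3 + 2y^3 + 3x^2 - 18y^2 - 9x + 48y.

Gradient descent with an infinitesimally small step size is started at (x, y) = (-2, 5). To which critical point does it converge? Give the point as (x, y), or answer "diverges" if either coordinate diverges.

(1, 4)

V is separable, so gradient descent decouples: x follows -∂V/∂x, y follows -∂V/∂y.
∂V/∂x = 3(x - 1)(x + 3); at x=-2 this is -9, so x increases.
∂V/∂y = 6(y - 4)(y - 2); at y=5 this is 18, so y decreases.
x converges to its nearest critical value 1 (a local min of the x-part); y converges to 4. The iterate converges to (1, 4).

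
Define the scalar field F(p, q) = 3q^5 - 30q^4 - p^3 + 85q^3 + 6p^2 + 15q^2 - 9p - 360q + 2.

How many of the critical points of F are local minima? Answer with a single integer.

2

F separates as a function of p plus a function of q, so ∇F=0 decouples.
∂F/∂p = -3(p - 3)(p - 1) = 0 at p ∈ {1, 3}; ∂F/∂q = 15(q - 4)(q - 3)(q - 2)(q + 1) = 0 at q ∈ {-1, 2, 3, 4}.
The Hessian is diagonal: diag(F_pp, F_qq). Second derivatives: F_pp(1)=6, F_pp(3)=-6; F_qq(-1)=-900, F_qq(2)=90, F_qq(3)=-60, F_qq(4)=150.
Local minima occur where both diagonal entries positive: (1, 2), (1, 4). Count: 2.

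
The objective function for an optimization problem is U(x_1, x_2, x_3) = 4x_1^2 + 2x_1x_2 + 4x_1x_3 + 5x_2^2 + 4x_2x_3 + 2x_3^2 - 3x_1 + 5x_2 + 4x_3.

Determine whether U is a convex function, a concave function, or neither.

U is quadratic, so its Hessian is the constant matrix H = [[8, 2, 4], [2, 10, 4], [4, 4, 4]].
Leading principal minors: 8, 76, 80.
All positive ⇒ H ≻ 0 ⇒ convex.

convex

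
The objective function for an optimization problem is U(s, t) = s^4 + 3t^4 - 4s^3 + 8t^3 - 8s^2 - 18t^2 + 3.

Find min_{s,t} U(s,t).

-260

U(s,t) separates as P(s) + Q(t) + 3, so its minimum is min P + min Q + 3.
P'(s) = 4s(s - 4)(s + 1) vanishes at s ∈ {-1, 0, 4}; Q'(t) = 12t(t - 1)(t + 3) vanishes at t ∈ {-3, 0, 1}.
Local minima of P (where P''>0): P(-1)=-3, P(4)=-128. Local minima of Q: Q(-3)=-135, Q(1)=-7.
So the global minimum of U is P(4) + Q(-3) + 3 = -128 − 135 + 3 = -260, attained at (4, -3).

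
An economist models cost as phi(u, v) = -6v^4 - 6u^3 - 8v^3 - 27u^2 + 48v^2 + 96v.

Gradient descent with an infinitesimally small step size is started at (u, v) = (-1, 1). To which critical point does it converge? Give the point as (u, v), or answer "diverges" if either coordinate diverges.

(-3, -1)

phi is separable, so gradient descent decouples: u follows -∂phi/∂u, v follows -∂phi/∂v.
∂phi/∂u = -18u(u + 3); at u=-1 this is 36, so u decreases.
∂phi/∂v = -24(v - 2)(v + 1)(v + 2); at v=1 this is 144, so v decreases.
u converges to its nearest critical value -3 (a local min of the u-part); v converges to -1. The iterate converges to (-3, -1).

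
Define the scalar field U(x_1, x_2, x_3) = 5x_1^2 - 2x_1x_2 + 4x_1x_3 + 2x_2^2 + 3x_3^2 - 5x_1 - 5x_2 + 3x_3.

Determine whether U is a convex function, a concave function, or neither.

convex

U is quadratic, so its Hessian is the constant matrix H = [[10, -2, 4], [-2, 4, 0], [4, 0, 6]].
Leading principal minors: 10, 36, 152.
All positive ⇒ H ≻ 0 ⇒ convex.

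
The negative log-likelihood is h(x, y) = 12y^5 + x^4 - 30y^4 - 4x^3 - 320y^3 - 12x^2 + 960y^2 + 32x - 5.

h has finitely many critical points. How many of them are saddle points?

6

h separates as a function of x plus a function of y, so ∇h=0 decouples.
∂h/∂x = 4(x - 4)(x - 1)(x + 2) = 0 at x ∈ {-2, 1, 4}; ∂h/∂y = 60y(y - 4)(y - 2)(y + 4) = 0 at y ∈ {-4, 0, 2, 4}.
The Hessian is diagonal: diag(h_xx, h_yy). Second derivatives: h_xx(-2)=72, h_xx(1)=-36, h_xx(4)=72; h_yy(-4)=-11520, h_yy(0)=1920, h_yy(2)=-1440, h_yy(4)=3840.
Saddle points occur where the two diagonal entries have opposite signs: (-2, -4), (-2, 2), (1, 0), (1, 4), (4, -4), (4, 2). Count: 6.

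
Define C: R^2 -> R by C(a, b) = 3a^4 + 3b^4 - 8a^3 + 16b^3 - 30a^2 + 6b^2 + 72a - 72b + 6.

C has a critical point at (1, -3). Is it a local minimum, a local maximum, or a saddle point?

saddle point

The mixed partial ∂²C/∂a∂b is 0, so the Hessian at any point is diag(C_aa, C_bb) = diag(12(3a^2 - 4a - 5), 12(3b^2 + 8b + 1)).
At (1, -3): H = diag(-72, 48).
The eigenvalues have opposite signs, so H is indefinite: a saddle point.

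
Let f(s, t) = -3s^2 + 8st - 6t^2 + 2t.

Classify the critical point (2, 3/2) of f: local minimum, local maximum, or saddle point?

The Hessian of f is constant: H = [[-6, 8], [8, -12]].
det(H) = (-6)·(-12) − 8² = 8.
det(H) > 0 and tr(H) = -18 < 0, so H is negative definite and the point is a local maximum.

local maximum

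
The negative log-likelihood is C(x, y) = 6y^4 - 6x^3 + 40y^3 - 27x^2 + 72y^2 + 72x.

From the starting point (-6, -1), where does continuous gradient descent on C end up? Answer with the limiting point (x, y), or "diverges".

(-4, 0)

C is separable, so gradient descent decouples: x follows -∂C/∂x, y follows -∂C/∂y.
∂C/∂x = -18(x - 1)(x + 4); at x=-6 this is -252, so x increases.
∂C/∂y = 24y(y + 2)(y + 3); at y=-1 this is -48, so y increases.
x converges to its nearest critical value -4 (a local min of the x-part); y converges to 0. The iterate converges to (-4, 0).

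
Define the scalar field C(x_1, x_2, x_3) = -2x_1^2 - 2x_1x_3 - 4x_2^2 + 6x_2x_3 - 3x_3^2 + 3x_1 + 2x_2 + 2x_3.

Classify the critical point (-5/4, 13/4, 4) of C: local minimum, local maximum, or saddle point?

The Hessian is constant: H = [[-4, 0, -2], [0, -8, 6], [-2, 6, -6]].
Leading principal minors: Δ₁ = -4, Δ₂ = 32, Δ₃ = -16.
The minors alternate sign starting negative (−, +, −), so H is negative definite: a local maximum.

local maximum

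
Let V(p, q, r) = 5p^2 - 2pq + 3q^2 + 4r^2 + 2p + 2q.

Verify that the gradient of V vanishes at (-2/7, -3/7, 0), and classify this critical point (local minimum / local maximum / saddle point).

local minimum

∇V = (10p - 2q + 2, -2p + 6q + 2, 8r); substituting (-2/7, -3/7, 0) gives ∇V = (0, 0, 0), so (-2/7, -3/7, 0) is indeed a critical point.
The Hessian is constant: H = [[10, -2, 0], [-2, 6, 0], [0, 0, 8]].
Leading principal minors: Δ₁ = 10, Δ₂ = 56, Δ₃ = 448.
All leading minors are positive, so H is positive definite: a local minimum.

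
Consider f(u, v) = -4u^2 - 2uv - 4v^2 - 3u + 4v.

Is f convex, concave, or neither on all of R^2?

concave

f is quadratic, so its Hessian is the constant matrix H = [[-8, -2], [-2, -8]].
det(H) = 60, tr(H) = -16.
det(H) > 0 and tr(H) < 0, so H is negative definite everywhere: concave.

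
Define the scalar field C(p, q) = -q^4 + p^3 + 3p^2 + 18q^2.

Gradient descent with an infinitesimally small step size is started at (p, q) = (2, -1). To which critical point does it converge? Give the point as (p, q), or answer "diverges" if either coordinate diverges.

(0, 0)

C is separable, so gradient descent decouples: p follows -∂C/∂p, q follows -∂C/∂q.
∂C/∂p = 3p(p + 2); at p=2 this is 24, so p decreases.
∂C/∂q = -4q(q - 3)(q + 3); at q=-1 this is -32, so q increases.
p converges to its nearest critical value 0 (a local min of the p-part); q converges to 0. The iterate converges to (0, 0).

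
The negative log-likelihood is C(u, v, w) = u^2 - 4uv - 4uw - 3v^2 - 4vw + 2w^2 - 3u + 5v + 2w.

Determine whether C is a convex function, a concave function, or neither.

C is quadratic, so its Hessian is the constant matrix H = [[2, -4, -4], [-4, -6, -4], [-4, -4, 4]].
Leading principal minors: 2, -28, -176.
Neither pattern holds ⇒ H is indefinite ⇒ neither convex nor concave.

neither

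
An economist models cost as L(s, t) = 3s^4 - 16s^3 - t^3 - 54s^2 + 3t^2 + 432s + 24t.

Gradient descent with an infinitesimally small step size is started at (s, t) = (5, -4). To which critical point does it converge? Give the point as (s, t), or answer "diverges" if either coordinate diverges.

(4, -2)

L is separable, so gradient descent decouples: s follows -∂L/∂s, t follows -∂L/∂t.
∂L/∂s = 12(s - 4)(s - 3)(s + 3); at s=5 this is 192, so s decreases.
∂L/∂t = -3(t - 4)(t + 2); at t=-4 this is -48, so t increases.
s converges to its nearest critical value 4 (a local min of the s-part); t converges to -2. The iterate converges to (4, -2).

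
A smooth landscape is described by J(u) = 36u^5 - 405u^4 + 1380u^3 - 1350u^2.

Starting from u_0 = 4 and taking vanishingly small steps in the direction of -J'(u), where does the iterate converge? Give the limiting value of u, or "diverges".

5

J'(u) = 180u(u - 5)(u - 3)(u - 1), so J'(4) = -2160.
Gradient descent moves in the -J' direction, i.e. u is increasing.
The nearest critical point in that direction is u = 5, where J'' = 7200 > 0 (a local minimum). The iterate converges there.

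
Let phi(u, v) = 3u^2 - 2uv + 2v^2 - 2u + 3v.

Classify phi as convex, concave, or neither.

convex

phi is quadratic, so its Hessian is the constant matrix H = [[6, -2], [-2, 4]].
det(H) = 20, tr(H) = 10.
det(H) > 0 and tr(H) > 0, so H is positive definite everywhere: convex.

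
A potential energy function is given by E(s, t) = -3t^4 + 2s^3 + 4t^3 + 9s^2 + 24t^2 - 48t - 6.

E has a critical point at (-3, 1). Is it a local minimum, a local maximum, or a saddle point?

The mixed partial ∂²E/∂s∂t is 0, so the Hessian at any point is diag(E_ss, E_tt) = diag(6(2s + 3), 12(-3t^2 + 2t + 4)).
At (-3, 1): H = diag(-18, 36).
The eigenvalues have opposite signs, so H is indefinite: a saddle point.

saddle point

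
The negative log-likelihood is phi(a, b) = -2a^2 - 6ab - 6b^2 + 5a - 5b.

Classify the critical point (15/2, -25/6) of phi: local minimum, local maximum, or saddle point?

local maximum

The Hessian of phi is constant: H = [[-4, -6], [-6, -12]].
det(H) = (-4)·(-12) − (-6)² = 12.
det(H) > 0 and tr(H) = -16 < 0, so H is negative definite and the point is a local maximum.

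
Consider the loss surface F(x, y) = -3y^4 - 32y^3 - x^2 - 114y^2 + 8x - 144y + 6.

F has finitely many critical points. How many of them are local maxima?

2

F separates as a function of x plus a function of y, so ∇F=0 decouples.
∂F/∂x = -2(x - 4) = 0 at x ∈ {4}; ∂F/∂y = -12(y + 1)(y + 3)(y + 4) = 0 at y ∈ {-4, -3, -1}.
The Hessian is diagonal: diag(F_xx, F_yy). Second derivatives: F_xx(4)=-2; F_yy(-4)=-36, F_yy(-3)=24, F_yy(-1)=-72.
Local maxima occur where both diagonal entries negative: (4, -4), (4, -1). Count: 2.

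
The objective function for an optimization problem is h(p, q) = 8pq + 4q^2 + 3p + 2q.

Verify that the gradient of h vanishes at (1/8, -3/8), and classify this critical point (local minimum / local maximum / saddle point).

∇h = (8q + 3, 8p + 8q + 2); substituting (1/8, -3/8) gives ∇h = (0, 0), so (1/8, -3/8) is indeed a critical point.
The Hessian of h is constant: H = [[0, 8], [8, 8]].
det(H) = 0·8 − 8² = -64.
Since det(H) < 0, H is indefinite and the critical point is a saddle point.

saddle point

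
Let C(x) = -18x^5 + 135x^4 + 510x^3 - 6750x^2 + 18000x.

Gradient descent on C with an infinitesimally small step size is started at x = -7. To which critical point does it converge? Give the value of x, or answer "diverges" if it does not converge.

C'(x) = -90(x - 5)(x - 4)(x - 2)(x + 5), so C'(-7) = -213840.
Gradient descent moves in the -C' direction, i.e. x is increasing.
The nearest critical point in that direction is x = -5, where C'' = 56700 > 0 (a local minimum). The iterate converges there.

-5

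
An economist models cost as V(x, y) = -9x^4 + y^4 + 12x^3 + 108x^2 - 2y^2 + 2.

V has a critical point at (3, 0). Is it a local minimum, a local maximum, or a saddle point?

The mixed partial ∂²V/∂x∂y is 0, so the Hessian at any point is diag(V_xx, V_yy) = diag(36(-3x^2 + 2x + 6), 4(3y^2 - 1)).
At (3, 0): H = diag(-540, -4).
Both eigenvalues are negative, so H is negative definite: a local maximum.

local maximum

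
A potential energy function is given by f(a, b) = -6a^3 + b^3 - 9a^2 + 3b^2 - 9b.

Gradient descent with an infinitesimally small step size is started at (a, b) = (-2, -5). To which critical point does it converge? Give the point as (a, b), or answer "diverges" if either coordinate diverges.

diverges

f is separable, so gradient descent decouples: a follows -∂f/∂a, b follows -∂f/∂b.
∂f/∂a = -18a(a + 1); at a=-2 this is -36, so a increases.
∂f/∂b = 3(b - 1)(b + 3); at b=-5 this is 36, so b decreases.
The b-coordinate has no critical point in that direction and runs off to infinity.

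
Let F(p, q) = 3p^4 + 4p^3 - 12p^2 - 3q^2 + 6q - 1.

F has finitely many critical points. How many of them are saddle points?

2

F separates as a function of p plus a function of q, so ∇F=0 decouples.
∂F/∂p = 12p(p - 1)(p + 2) = 0 at p ∈ {-2, 0, 1}; ∂F/∂q = -6(q - 1) = 0 at q ∈ {1}.
The Hessian is diagonal: diag(F_pp, F_qq). Second derivatives: F_pp(-2)=72, F_pp(0)=-24, F_pp(1)=36; F_qq(1)=-6.
Saddle points occur where the two diagonal entries have opposite signs: (-2, 1), (1, 1). Count: 2.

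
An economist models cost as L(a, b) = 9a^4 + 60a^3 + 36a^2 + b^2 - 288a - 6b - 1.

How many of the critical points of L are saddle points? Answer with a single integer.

1

L separates as a function of a plus a function of b, so ∇L=0 decouples.
∂L/∂a = 36(a - 1)(a + 2)(a + 4) = 0 at a ∈ {-4, -2, 1}; ∂L/∂b = 2(b - 3) = 0 at b ∈ {3}.
The Hessian is diagonal: diag(L_aa, L_bb). Second derivatives: L_aa(-4)=360, L_aa(-2)=-216, L_aa(1)=540; L_bb(3)=2.
Saddle points occur where the two diagonal entries have opposite signs: (-2, 3). Count: 1.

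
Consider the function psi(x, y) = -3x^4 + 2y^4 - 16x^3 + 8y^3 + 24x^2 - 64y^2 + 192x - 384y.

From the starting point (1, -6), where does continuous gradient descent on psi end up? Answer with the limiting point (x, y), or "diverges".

(-2, -4)

psi is separable, so gradient descent decouples: x follows -∂psi/∂x, y follows -∂psi/∂y.
∂psi/∂x = -12(x - 2)(x + 2)(x + 4); at x=1 this is 180, so x decreases.
∂psi/∂y = 8(y - 4)(y + 3)(y + 4); at y=-6 this is -480, so y increases.
x converges to its nearest critical value -2 (a local min of the x-part); y converges to -4. The iterate converges to (-2, -4).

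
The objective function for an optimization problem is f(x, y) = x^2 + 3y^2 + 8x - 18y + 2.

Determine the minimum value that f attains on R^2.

-41

f(x,y) separates as P(x) + Q(y) + 2, so its minimum is min P + min Q + 2.
P'(x) = 2x + 8 vanishes at x ∈ {-4}; Q'(y) = 6y - 18 vanishes at y ∈ {3}.
Local minima of P (where P''>0): P(-4)=-16. Local minima of Q: Q(3)=-27.
So the global minimum of f is P(-4) + Q(3) + 2 = -16 − 27 + 2 = -41, attained at (-4, 3).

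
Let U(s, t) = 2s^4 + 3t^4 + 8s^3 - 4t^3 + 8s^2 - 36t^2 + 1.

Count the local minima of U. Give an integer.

4

U separates as a function of s plus a function of t, so ∇U=0 decouples.
∂U/∂s = 8s(s + 1)(s + 2) = 0 at s ∈ {-2, -1, 0}; ∂U/∂t = 12t(t - 3)(t + 2) = 0 at t ∈ {-2, 0, 3}.
The Hessian is diagonal: diag(U_ss, U_tt). Second derivatives: U_ss(-2)=16, U_ss(-1)=-8, U_ss(0)=16; U_tt(-2)=120, U_tt(0)=-72, U_tt(3)=180.
Local minima occur where both diagonal entries positive: (-2, -2), (-2, 3), (0, -2), (0, 3). Count: 4.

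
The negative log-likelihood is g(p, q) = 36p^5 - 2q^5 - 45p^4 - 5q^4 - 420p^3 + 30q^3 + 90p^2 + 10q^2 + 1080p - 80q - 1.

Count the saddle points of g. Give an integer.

g separates as a function of p plus a function of q, so ∇g=0 decouples.
∂g/∂p = 180(p - 3)(p - 1)(p + 1)(p + 2) = 0 at p ∈ {-2, -1, 1, 3}; ∂g/∂q = -10(q - 2)(q - 1)(q + 1)(q + 4) = 0 at q ∈ {-4, -1, 1, 2}.
The Hessian is diagonal: diag(g_pp, g_qq). Second derivatives: g_pp(-2)=-2700, g_pp(-1)=1440, g_pp(1)=-2160, g_pp(3)=7200; g_qq(-4)=900, g_qq(-1)=-180, g_qq(1)=100, g_qq(2)=-180.
Saddle points occur where the two diagonal entries have opposite signs: (-2, -4), (-2, 1), (-1, -1), (-1, 2), (1, -4), (1, 1), (3, -1), (3, 2). Count: 8.

8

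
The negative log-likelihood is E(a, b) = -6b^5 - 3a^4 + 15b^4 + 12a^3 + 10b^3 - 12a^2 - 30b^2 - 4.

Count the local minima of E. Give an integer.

E separates as a function of a plus a function of b, so ∇E=0 decouples.
∂E/∂a = -12a(a - 2)(a - 1) = 0 at a ∈ {0, 1, 2}; ∂E/∂b = -30b(b - 2)(b - 1)(b + 1) = 0 at b ∈ {-1, 0, 1, 2}.
The Hessian is diagonal: diag(E_aa, E_bb). Second derivatives: E_aa(0)=-24, E_aa(1)=12, E_aa(2)=-24; E_bb(-1)=180, E_bb(0)=-60, E_bb(1)=60, E_bb(2)=-180.
Local minima occur where both diagonal entries positive: (1, -1), (1, 1). Count: 2.

2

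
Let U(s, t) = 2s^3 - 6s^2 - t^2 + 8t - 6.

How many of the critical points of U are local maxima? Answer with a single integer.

1

U separates as a function of s plus a function of t, so ∇U=0 decouples.
∂U/∂s = 6s(s - 2) = 0 at s ∈ {0, 2}; ∂U/∂t = -2(t - 4) = 0 at t ∈ {4}.
The Hessian is diagonal: diag(U_ss, U_tt). Second derivatives: U_ss(0)=-12, U_ss(2)=12; U_tt(4)=-2.
Local maxima occur where both diagonal entries negative: (0, 4). Count: 1.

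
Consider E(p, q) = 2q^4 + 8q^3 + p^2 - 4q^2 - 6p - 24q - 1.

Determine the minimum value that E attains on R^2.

-28

E(p,q) separates as A(p) + B(q) − 1, so its minimum is min A + min B − 1.
A'(p) = 2p - 6 vanishes at p ∈ {3}; B'(q) = 8(q - 1)(q + 1)(q + 3) vanishes at q ∈ {-3, -1, 1}.
Local minima of A (where A''>0): A(3)=-9. Local minima of B: B(-3)=-18, B(1)=-18.
So the global minimum of E is A(3) + B(-3) − 1 = -9 − 18 − 1 = -28, attained at (3, -3).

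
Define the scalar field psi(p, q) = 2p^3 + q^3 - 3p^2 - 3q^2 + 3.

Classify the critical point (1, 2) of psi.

The mixed partial ∂²psi/∂p∂q is 0, so the Hessian at any point is diag(psi_pp, psi_qq) = diag(6(2p - 1), 6(q - 1)).
At (1, 2): H = diag(6, 6).
Both eigenvalues are positive, so H is positive definite: a local minimum.

local minimum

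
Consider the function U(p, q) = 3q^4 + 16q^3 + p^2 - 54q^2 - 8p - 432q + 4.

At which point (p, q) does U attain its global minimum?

U(p,q) separates as A(p) + B(q) + 4, so its minimum is min A + min B + 4.
A'(p) = 2p - 8 vanishes at p ∈ {4}; B'(q) = 12(q - 3)(q + 3)(q + 4) vanishes at q ∈ {-4, -3, 3}.
Local minima of A (where A''>0): A(4)=-16. Local minima of B: B(-4)=608, B(3)=-1107.
So the global minimum of U is A(4) + B(3) + 4 = -16 − 1107 + 4 = -1119, attained at (4, 3).

(4, 3)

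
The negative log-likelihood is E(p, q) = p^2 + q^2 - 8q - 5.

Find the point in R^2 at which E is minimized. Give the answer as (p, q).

(0, 4)

E(p,q) separates as A(p) + B(q) − 5, so its minimum is min A + min B − 5.
A'(p) = 2p vanishes at p ∈ {0}; B'(q) = 2q - 8 vanishes at q ∈ {4}.
Local minima of A (where A''>0): A(0)=0. Local minima of B: B(4)=-16.
So the global minimum of E is A(0) + B(4) − 5 = 0 − 16 − 5 = -21, attained at (0, 4).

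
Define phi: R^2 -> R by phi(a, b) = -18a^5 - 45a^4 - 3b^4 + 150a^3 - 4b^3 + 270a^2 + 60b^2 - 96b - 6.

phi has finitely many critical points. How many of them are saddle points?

6

phi separates as a function of a plus a function of b, so ∇phi=0 decouples.
∂phi/∂a = -90a(a - 2)(a + 1)(a + 3) = 0 at a ∈ {-3, -1, 0, 2}; ∂phi/∂b = -12(b - 2)(b - 1)(b + 4) = 0 at b ∈ {-4, 1, 2}.
The Hessian is diagonal: diag(phi_aa, phi_bb). Second derivatives: phi_aa(-3)=2700, phi_aa(-1)=-540, phi_aa(0)=540, phi_aa(2)=-2700; phi_bb(-4)=-360, phi_bb(1)=60, phi_bb(2)=-72.
Saddle points occur where the two diagonal entries have opposite signs: (-3, -4), (-3, 2), (-1, 1), (0, -4), (0, 2), (2, 1). Count: 6.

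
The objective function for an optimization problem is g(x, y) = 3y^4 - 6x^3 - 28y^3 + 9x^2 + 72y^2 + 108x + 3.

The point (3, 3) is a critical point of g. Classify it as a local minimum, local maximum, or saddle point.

local maximum

The mixed partial ∂²g/∂x∂y is 0, so the Hessian at any point is diag(g_xx, g_yy) = diag(18(-2x + 1), 12(3y^2 - 14y + 12)).
At (3, 3): H = diag(-90, -36).
Both eigenvalues are negative, so H is negative definite: a local maximum.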